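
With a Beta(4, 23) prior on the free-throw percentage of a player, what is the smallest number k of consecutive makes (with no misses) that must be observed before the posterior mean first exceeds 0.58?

After k makes and 0 misses the posterior is Beta(4+k, 23), with mean (4+k)/(4+23+k).
Set (4+k)/(27+k) > 0.58 and solve: k > (0.58·27 − 4)/(1 − 0.58) = 27.762.
The smallest integer exceeding 27.762 is 28, and checking k=28: (32)/(55) = 0.5818 > 0.58.

k = 28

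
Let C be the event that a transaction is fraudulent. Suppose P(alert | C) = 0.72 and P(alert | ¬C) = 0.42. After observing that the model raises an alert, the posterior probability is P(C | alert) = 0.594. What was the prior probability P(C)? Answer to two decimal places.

P(C) = 0.46

Bayes' rule in odds form gives O(C|E) = O(C)·[P(E|C)/P(E|¬C)], hence O(C) = O(C|E)/LR.
Posterior odds = 0.594/(1−0.594) = 1.4631. LR = 0.72/0.42 = 1.7143.
Prior odds = 1.4631/1.7143 = 0.8535, so P(C) = 0.8535/(1+0.8535) ≈ 0.46.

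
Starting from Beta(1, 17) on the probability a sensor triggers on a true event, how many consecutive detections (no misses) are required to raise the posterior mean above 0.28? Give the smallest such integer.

After k detections and 0 misses the posterior is Beta(1+k, 17), with mean (1+k)/(1+17+k).
Set (1+k)/(18+k) > 0.28 and solve: k > (0.28·18 − 1)/(1 − 0.28) = 5.611.
The smallest integer exceeding 5.611 is 6.

k = 6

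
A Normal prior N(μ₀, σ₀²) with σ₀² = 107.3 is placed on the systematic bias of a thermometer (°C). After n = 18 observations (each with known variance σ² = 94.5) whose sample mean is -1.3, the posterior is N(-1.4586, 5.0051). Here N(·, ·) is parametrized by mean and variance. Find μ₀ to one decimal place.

With known observation variance, the Normal–Normal posterior has precision τ_n = τ₀ + n/σ² and mean μ_n = (τ₀μ₀ + (n/σ²)x̄)/τ_n.
Here τ₀ = 1/107.3 = 0.009320 and τ_data = 18/94.5 = 0.190476, so τ_n = 0.199796.
Rearranging for μ₀: μ₀ = (μ_n·τ_n − τ_data·x̄)/τ₀ = (-1.4586·0.199796 − 0.190476·-1.3) / 0.009320 = -0.043804/0.009320 ≈ -4.7.

μ₀ = -4.7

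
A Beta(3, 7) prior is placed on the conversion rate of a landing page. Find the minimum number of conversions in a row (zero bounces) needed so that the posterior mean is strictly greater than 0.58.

k = 7

After k conversions and 0 bounces the posterior is Beta(3+k, 7), with mean (3+k)/(3+7+k).
Set (3+k)/(10+k) > 0.58 and solve: k > (0.58·10 − 3)/(1 − 0.58) = 6.667.
The smallest integer exceeding 6.667 is 7.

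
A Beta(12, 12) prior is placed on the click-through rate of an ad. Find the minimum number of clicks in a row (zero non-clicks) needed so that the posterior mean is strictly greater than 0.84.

k = 52

After k clicks and 0 non-clicks the posterior is Beta(12+k, 12), with mean (12+k)/(12+12+k).
Set (12+k)/(24+k) > 0.84 and solve: k > (0.84·24 − 12)/(1 − 0.84) = 51.000.
The smallest integer exceeding 51.000 is 52.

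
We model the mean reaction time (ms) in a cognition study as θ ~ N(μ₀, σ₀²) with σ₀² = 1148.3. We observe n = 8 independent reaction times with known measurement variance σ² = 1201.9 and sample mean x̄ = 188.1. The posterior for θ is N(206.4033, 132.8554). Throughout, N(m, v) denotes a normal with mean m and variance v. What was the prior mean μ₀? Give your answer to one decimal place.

μ₀ = 346.3

The posterior mean is a precision-weighted average: μ_n = (τ₀μ₀ + τ_data·x̄)/(τ₀+τ_data), with τ₀=1/σ₀² and τ_data=n/σ².
Here τ₀ = 1/1148.3 = 0.000871 and τ_data = 8/1201.9 = 0.006656, so τ_n = 0.007527.
Rearranging for μ₀: μ₀ = (μ_n·τ_n − τ_data·x̄)/τ₀ = (206.4033·0.007527 − 0.006656·188.1) / 0.000871 = 0.301604/0.000871 ≈ 346.3.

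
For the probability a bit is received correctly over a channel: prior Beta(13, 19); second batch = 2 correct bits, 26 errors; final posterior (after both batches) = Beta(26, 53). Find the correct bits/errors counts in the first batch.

Sequential conjugate updates are equivalent to a single update on the pooled data, so total successes = posterior α − prior α and total failures = posterior β − prior β.
Total across both batches: 26−13=13 correct bits, 53−19=34 errors.
Subtract the second batch: 13−2=11 correct bits and 34−26=8 errors.

11 correct bits and 8 errors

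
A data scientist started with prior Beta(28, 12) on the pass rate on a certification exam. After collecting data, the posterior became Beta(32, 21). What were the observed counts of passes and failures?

A Beta(a, b) prior with s successes and f failures in binomial data gives a Beta(a+s, b+f) posterior.
So s = 32 − 28 = 4 and f = 21 − 12 = 9.

4 passes and 9 failures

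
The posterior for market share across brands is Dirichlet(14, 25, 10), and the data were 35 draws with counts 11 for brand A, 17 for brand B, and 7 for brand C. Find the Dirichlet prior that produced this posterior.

Dirichlet(3, 8, 3)

For a Dirichlet(α) prior with multinomial counts c, the posterior is Dirichlet(α + c) componentwise.
Subtract each count from the matching posterior parameter: 14−11=3, 25−17=8, 10−7=3.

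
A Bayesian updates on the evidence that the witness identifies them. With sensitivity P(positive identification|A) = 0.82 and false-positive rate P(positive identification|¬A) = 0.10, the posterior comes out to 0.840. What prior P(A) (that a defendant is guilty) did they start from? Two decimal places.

Bayes' rule in odds form gives O(A|E) = O(A)·[P(E|A)/P(E|¬A)], hence O(A) = O(A|E)/LR.
Posterior odds = 0.840/(1−0.840) = 5.2500. LR = 0.82/0.10 = 8.2000.
Prior odds = 5.2500/8.2000 = 0.6402, so P(A) = 0.6402/(1+0.6402) ≈ 0.39.

P(A) = 0.39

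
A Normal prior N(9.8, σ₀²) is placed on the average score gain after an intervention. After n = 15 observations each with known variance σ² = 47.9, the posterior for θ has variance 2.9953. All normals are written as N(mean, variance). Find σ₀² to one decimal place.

For the Normal–Normal model with known σ², precisions add: τ_n = τ₀ + n/σ².
So 1/σ₀² = 1/2.9953 − 15/47.9 = 0.333856 − 0.313152 = 0.020704.
Hence σ₀² = 1/0.020704 ≈ 48.3.

σ₀² = 48.3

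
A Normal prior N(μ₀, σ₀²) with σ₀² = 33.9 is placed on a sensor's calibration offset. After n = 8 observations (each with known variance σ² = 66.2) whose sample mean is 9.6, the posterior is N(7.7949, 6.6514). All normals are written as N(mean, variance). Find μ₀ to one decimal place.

With known observation variance, the Normal–Normal posterior has precision τ_n = τ₀ + n/σ² and mean μ_n = (τ₀μ₀ + (n/σ²)x̄)/τ_n.
Here τ₀ = 1/33.9 = 0.029499 and τ_data = 8/66.2 = 0.120846, so τ_n = 0.150345.
Rearranging for μ₀: μ₀ = (μ_n·τ_n − τ_data·x̄)/τ₀ = (7.7949·0.150345 − 0.120846·9.6) / 0.029499 = 0.011803/0.029499 ≈ 0.4.

μ₀ = 0.4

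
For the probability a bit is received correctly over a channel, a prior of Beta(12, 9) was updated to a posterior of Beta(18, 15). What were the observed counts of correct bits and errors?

6 correct bits and 6 errors

Under Beta–binomial conjugacy the posterior parameters are (a+s, b+f).
So s = 18 − 12 = 6 and f = 15 − 9 = 6.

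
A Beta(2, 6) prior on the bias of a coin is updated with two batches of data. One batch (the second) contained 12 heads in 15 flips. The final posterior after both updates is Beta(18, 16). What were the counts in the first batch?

4 heads and 7 tails

Sequential conjugate updates are equivalent to a single update on the pooled data, so total successes = posterior α − prior α and total failures = posterior β − prior β.
Total across both batches: 18−2=16 heads, 16−6=10 tails.
Subtract the second batch: 16−12=4 heads and 10−3=7 tails.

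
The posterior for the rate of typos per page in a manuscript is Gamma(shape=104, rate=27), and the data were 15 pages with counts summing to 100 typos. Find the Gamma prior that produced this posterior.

Gamma(shape=4, rate=12)

Gamma–Poisson conjugacy: posterior shape = α + Σxᵢ, posterior rate = β + n.
So α = 104 − 100 = 4 and β = 27 − 15 = 12.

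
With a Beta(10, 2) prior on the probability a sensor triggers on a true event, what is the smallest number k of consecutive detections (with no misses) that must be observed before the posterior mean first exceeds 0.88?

After k detections and 0 misses the posterior is Beta(10+k, 2), with mean (10+k)/(10+2+k).
Set (10+k)/(12+k) > 0.88 and solve: k > (0.88·12 − 10)/(1 − 0.88) = 4.667.
The smallest integer exceeding 4.667 is 5.

k = 5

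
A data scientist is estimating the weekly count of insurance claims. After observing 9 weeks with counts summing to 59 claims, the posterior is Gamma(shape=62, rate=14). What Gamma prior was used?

A Gamma(α, β) prior (rate parametrization) on a Poisson rate with n observations summing to S gives posterior Gamma(α+S, β+n).
So α = 62 − 59 = 3 and β = 14 − 9 = 5.

Gamma(shape=3, rate=5)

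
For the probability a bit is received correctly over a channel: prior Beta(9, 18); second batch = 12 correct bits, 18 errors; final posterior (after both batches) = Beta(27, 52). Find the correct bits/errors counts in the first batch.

Sequential conjugate updates are equivalent to a single update on the pooled data, so total successes = posterior α − prior α and total failures = posterior β − prior β.
Total across both batches: 27−9=18 correct bits, 52−18=34 errors.
Subtract the second batch: 18−12=6 correct bits and 34−18=16 errors.

6 correct bits and 16 errors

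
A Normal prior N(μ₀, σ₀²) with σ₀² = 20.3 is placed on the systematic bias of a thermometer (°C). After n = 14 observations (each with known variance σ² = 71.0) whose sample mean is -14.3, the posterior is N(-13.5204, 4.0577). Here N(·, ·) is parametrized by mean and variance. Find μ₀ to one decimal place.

μ₀ = -10.4

The posterior mean is a precision-weighted average: μ_n = (τ₀μ₀ + τ_data·x̄)/(τ₀+τ_data), with τ₀=1/σ₀² and τ_data=n/σ².
Here τ₀ = 1/20.3 = 0.049261 and τ_data = 14/71.0 = 0.197183, so τ_n = 0.246444.
Rearranging for μ₀: μ₀ = (μ_n·τ_n − τ_data·x̄)/τ₀ = (-13.5204·0.246444 − 0.197183·-14.3) / 0.049261 = -0.512305/0.049261 ≈ -10.4.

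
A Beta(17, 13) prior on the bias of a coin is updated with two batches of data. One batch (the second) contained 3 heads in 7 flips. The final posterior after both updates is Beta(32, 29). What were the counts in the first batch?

12 heads and 12 tails

Sequential conjugate updates are equivalent to a single update on the pooled data, so total successes = posterior α − prior α and total failures = posterior β − prior β.
Total across both batches: 32−17=15 heads, 29−13=16 tails.
Subtract the second batch: 15−3=12 heads and 16−4=12 tails.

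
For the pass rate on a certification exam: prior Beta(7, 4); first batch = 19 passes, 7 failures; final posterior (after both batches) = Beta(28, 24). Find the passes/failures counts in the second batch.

Sequential conjugate updates are equivalent to a single update on the pooled data, so total successes = posterior α − prior α and total failures = posterior β − prior β.
Total across both batches: 28−7=21 passes, 24−4=20 failures.
Subtract the first batch: 21−19=2 passes and 20−7=13 failures.

2 passes and 13 failures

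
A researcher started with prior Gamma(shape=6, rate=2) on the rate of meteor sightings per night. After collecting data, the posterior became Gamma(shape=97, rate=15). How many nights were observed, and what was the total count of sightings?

n = 13 nights with total 91 sightings

Gamma–Poisson conjugacy: posterior shape = α + Σxᵢ, posterior rate = β + n.
Matching: Σxᵢ = 97 − 6 = 91 and n = 15 − 2 = 13.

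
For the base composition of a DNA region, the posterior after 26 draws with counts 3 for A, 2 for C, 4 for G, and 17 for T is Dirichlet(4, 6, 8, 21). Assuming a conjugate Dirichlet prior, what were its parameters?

For a Dirichlet(α) prior with multinomial counts c, the posterior is Dirichlet(α + c) componentwise.
Subtract each count from the matching posterior parameter: 4−3=1, 6−2=4, 8−4=4, 21−17=4.

Dirichlet(1, 4, 4, 4)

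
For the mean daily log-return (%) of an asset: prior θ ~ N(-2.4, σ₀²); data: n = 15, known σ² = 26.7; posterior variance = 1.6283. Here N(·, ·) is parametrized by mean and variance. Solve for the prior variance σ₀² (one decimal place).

σ₀² = 19.1

Posterior precision equals prior precision plus data precision: 1/σ_n² = 1/σ₀² + n/σ².
So 1/σ₀² = 1/1.6283 − 15/26.7 = 0.614137 − 0.561798 = 0.052339.
Hence σ₀² = 1/0.052339 ≈ 19.1.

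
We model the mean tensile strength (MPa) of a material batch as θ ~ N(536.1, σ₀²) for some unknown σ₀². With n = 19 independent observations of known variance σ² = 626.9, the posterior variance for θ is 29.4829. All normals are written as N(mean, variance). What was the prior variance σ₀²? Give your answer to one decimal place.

Posterior precision equals prior precision plus data precision: 1/σ_n² = 1/σ₀² + n/σ².
So 1/σ₀² = 1/29.4829 − 19/626.9 = 0.033918 − 0.030308 = 0.003610.
Hence σ₀² = 1/0.003610 ≈ 277.0.

σ₀² = 277.0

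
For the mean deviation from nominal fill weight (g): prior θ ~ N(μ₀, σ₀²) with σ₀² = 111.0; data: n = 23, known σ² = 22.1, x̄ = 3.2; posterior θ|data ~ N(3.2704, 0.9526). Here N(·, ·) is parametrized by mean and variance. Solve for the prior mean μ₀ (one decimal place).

μ₀ = 11.4

The posterior mean is a precision-weighted average: μ_n = (τ₀μ₀ + τ_data·x̄)/(τ₀+τ_data), with τ₀=1/σ₀² and τ_data=n/σ².
Here τ₀ = 1/111.0 = 0.009009 and τ_data = 23/22.1 = 1.040724, so τ_n = 1.049733.
Rearranging for μ₀: μ₀ = (μ_n·τ_n − τ_data·x̄)/τ₀ = (3.2704·1.049733 − 1.040724·3.2) / 0.009009 = 0.102730/0.009009 ≈ 11.4.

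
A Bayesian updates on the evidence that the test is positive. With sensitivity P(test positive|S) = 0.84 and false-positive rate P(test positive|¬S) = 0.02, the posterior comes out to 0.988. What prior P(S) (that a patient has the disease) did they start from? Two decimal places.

P(S) = 0.66

Bayes' rule in odds form gives O(S|E) = O(S)·[P(E|S)/P(E|¬S)], hence O(S) = O(S|E)/LR.
Posterior odds = 0.988/(1−0.988) = 82.3333. LR = 0.84/0.02 = 42.0000.
Prior odds = 82.3333/42.0000 = 1.9603, so P(S) = 1.9603/(1+1.9603) ≈ 0.66.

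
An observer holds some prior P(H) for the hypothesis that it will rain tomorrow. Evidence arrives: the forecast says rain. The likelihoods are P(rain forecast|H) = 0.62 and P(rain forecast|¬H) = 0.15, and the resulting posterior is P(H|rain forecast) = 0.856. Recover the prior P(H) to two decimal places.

In odds form, posterior odds = prior odds × likelihood ratio, so prior odds = posterior odds ÷ LR.
Posterior odds = 0.856/(1−0.856) = 5.9444. LR = 0.62/0.15 = 4.1333.
Prior odds = 5.9444/4.1333 = 1.4382, so P(H) = 1.4382/(1+1.4382) ≈ 0.59.

P(H) = 0.59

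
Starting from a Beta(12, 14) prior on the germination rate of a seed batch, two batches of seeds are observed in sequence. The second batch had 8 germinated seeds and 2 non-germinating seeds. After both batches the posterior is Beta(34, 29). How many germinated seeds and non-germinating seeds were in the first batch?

14 germinated seeds and 13 non-germinating seeds

Sequential conjugate updates are equivalent to a single update on the pooled data, so total successes = posterior α − prior α and total failures = posterior β − prior β.
Total across both batches: 34−12=22 germinated seeds, 29−14=15 non-germinating seeds.
Subtract the second batch: 22−8=14 germinated seeds and 15−2=13 non-germinating seeds.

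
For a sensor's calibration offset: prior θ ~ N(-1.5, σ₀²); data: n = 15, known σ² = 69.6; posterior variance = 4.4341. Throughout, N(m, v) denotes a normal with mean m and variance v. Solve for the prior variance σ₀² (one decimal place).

Posterior precision equals prior precision plus data precision: 1/σ_n² = 1/σ₀² + n/σ².
So 1/σ₀² = 1/4.4341 − 15/69.6 = 0.225525 − 0.215517 = 0.010008.
Hence σ₀² = 1/0.010008 ≈ 99.9.

σ₀² = 99.9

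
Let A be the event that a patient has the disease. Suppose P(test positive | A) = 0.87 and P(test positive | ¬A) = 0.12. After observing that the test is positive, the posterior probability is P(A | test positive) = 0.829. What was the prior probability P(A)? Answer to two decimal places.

P(A) = 0.40

In odds form, posterior odds = prior odds × likelihood ratio, so prior odds = posterior odds ÷ LR.
Posterior odds = 0.829/(1−0.829) = 4.8480. LR = 0.87/0.12 = 7.2500.
Prior odds = 4.8480/7.2500 = 0.6687, so P(A) = 0.6687/(1+0.6687) ≈ 0.40.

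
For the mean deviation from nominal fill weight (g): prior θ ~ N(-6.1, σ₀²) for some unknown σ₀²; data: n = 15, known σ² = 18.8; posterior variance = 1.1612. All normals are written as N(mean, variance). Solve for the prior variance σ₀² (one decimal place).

Posterior precision equals prior precision plus data precision: 1/σ_n² = 1/σ₀² + n/σ².
So 1/σ₀² = 1/1.1612 − 15/18.8 = 0.861178 − 0.797872 = 0.063306.
Hence σ₀² = 1/0.063306 ≈ 15.8.

σ₀² = 15.8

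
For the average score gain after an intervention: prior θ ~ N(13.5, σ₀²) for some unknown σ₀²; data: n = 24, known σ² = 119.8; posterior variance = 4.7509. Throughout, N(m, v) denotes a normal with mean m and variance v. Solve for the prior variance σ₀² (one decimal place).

For the Normal–Normal model with known σ², precisions add: τ_n = τ₀ + n/σ².
So 1/σ₀² = 1/4.7509 − 24/119.8 = 0.210486 − 0.200334 = 0.010152.
Hence σ₀² = 1/0.010152 ≈ 98.5.

σ₀² = 98.5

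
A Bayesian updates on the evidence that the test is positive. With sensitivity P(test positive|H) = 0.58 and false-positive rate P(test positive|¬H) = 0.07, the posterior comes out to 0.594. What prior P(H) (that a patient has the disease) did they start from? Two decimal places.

P(H) = 0.15

In odds form, posterior odds = prior odds × likelihood ratio, so prior odds = posterior odds ÷ LR.
Posterior odds = 0.594/(1−0.594) = 1.4631. LR = 0.58/0.07 = 8.2857.
Prior odds = 1.4631/8.2857 = 0.1766, so P(H) = 0.1766/(1+0.1766) ≈ 0.15.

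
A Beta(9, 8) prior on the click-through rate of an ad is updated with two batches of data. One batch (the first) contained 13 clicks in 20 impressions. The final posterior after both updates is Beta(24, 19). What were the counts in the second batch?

Because Beta–binomial updating is additive in the counts, the combined data contributed (α_post−α_prior, β_post−β_prior) successes and failures.
Total across both batches: 24−9=15 clicks, 19−8=11 non-clicks.
Subtract the first batch: 15−13=2 clicks and 11−7=4 non-clicks.

2 clicks and 4 non-clicks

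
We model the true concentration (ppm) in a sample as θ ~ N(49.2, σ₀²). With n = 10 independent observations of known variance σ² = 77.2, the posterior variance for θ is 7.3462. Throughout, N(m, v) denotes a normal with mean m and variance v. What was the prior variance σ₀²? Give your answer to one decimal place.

For the Normal–Normal model with known σ², precisions add: τ_n = τ₀ + n/σ².
So 1/σ₀² = 1/7.3462 − 10/77.2 = 0.136125 − 0.129534 = 0.006591.
Hence σ₀² = 1/0.006591 ≈ 151.7.

σ₀² = 151.7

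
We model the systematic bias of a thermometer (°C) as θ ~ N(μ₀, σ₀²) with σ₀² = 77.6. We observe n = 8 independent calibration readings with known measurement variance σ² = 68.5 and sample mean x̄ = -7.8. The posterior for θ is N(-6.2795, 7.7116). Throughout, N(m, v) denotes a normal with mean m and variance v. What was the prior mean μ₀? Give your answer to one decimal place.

The posterior mean is a precision-weighted average: μ_n = (τ₀μ₀ + τ_data·x̄)/(τ₀+τ_data), with τ₀=1/σ₀² and τ_data=n/σ².
Here τ₀ = 1/77.6 = 0.012887 and τ_data = 8/68.5 = 0.116788, so τ_n = 0.129675.
Rearranging for μ₀: μ₀ = (μ_n·τ_n − τ_data·x̄)/τ₀ = (-6.2795·0.129675 − 0.116788·-7.8) / 0.012887 = 0.096652/0.012887 ≈ 7.5.

μ₀ = 7.5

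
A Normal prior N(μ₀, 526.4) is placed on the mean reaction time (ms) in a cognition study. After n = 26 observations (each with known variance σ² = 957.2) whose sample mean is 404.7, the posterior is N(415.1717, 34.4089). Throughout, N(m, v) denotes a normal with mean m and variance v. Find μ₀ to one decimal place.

μ₀ = 564.9

The posterior mean is a precision-weighted average: μ_n = (τ₀μ₀ + τ_data·x̄)/(τ₀+τ_data), with τ₀=1/σ₀² and τ_data=n/σ².
Here τ₀ = 1/526.4 = 0.001900 and τ_data = 26/957.2 = 0.027163, so τ_n = 0.029063.
Rearranging for μ₀: μ₀ = (μ_n·τ_n − τ_data·x̄)/τ₀ = (415.1717·0.029063 − 0.027163·404.7) / 0.001900 = 1.073269/0.001900 ≈ 564.9.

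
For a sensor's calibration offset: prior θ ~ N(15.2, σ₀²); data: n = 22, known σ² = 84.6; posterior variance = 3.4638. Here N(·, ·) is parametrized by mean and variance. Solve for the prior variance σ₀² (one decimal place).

Posterior precision equals prior precision plus data precision: 1/σ_n² = 1/σ₀² + n/σ².
So 1/σ₀² = 1/3.4638 − 22/84.6 = 0.288700 − 0.260047 = 0.028653.
Hence σ₀² = 1/0.028653 ≈ 34.9.

σ₀² = 34.9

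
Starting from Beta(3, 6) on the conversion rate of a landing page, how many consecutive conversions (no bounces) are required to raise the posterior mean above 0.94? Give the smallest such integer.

k = 92

After k conversions and 0 bounces the posterior is Beta(3+k, 6), with mean (3+k)/(3+6+k).
Set (3+k)/(9+k) > 0.94 and solve: k > (0.94·9 − 3)/(1 − 0.94) = 91.000.
The smallest integer exceeding 91.000 is 92, and checking k=92: (95)/(101) = 0.9406 > 0.94.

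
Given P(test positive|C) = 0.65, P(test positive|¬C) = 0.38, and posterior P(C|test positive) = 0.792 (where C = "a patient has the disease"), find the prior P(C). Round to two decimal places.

P(C) = 0.69

Bayes' rule in odds form gives O(C|E) = O(C)·[P(E|C)/P(E|¬C)], hence O(C) = O(C|E)/LR.
Posterior odds = 0.792/(1−0.792) = 3.8077. LR = 0.65/0.38 = 1.7105.
Prior odds = 3.8077/1.7105 = 2.2261, so P(C) = 2.2261/(1+2.2261) ≈ 0.69.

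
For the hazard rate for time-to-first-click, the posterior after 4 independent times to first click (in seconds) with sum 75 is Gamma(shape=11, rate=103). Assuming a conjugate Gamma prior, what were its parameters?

Gamma(shape=7, rate=28)

Gamma–exponential conjugacy: posterior shape = α + n, posterior rate = β + Σtᵢ.
So α = 11 − 4 = 7 and β = 103 − 75 = 28.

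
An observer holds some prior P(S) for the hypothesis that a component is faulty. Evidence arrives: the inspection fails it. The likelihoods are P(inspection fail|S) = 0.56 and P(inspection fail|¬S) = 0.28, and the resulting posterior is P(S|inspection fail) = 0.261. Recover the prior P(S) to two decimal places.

P(S) = 0.15

In odds form, posterior odds = prior odds × likelihood ratio, so prior odds = posterior odds ÷ LR.
Posterior odds = 0.261/(1−0.261) = 0.3532. LR = 0.56/0.28 = 2.0000.
Prior odds = 0.3532/2.0000 = 0.1766, so P(S) = 0.1766/(1+0.1766) ≈ 0.15.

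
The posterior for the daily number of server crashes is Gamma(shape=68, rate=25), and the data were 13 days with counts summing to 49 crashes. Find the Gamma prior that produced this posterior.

A Gamma(α, β) prior (rate parametrization) on a Poisson rate with n observations summing to S gives posterior Gamma(α+S, β+n).
So α = 68 − 49 = 19 and β = 25 − 13 = 12.

Gamma(shape=19, rate=12)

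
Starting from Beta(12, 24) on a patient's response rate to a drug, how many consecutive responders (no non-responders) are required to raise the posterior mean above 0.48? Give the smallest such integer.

k = 11

After k responders and 0 non-responders the posterior is Beta(12+k, 24), with mean (12+k)/(12+24+k).
Set (12+k)/(36+k) > 0.48 and solve: k > (0.48·36 − 12)/(1 − 0.48) = 10.154.
The smallest integer exceeding 10.154 is 11.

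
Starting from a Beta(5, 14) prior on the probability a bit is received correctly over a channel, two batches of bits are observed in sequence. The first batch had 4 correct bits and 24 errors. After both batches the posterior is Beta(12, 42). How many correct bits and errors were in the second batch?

Because Beta–binomial updating is additive in the counts, the combined data contributed (α_post−α_prior, β_post−β_prior) successes and failures.
Total across both batches: 12−5=7 correct bits, 42−14=28 errors.
Subtract the first batch: 7−4=3 correct bits and 28−24=4 errors.

3 correct bits and 4 errors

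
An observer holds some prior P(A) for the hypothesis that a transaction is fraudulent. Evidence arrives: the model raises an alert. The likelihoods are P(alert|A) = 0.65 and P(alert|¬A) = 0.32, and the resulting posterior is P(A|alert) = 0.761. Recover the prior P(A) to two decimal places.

Bayes' rule in odds form gives O(A|E) = O(A)·[P(E|A)/P(E|¬A)], hence O(A) = O(A|E)/LR.
Posterior odds = 0.761/(1−0.761) = 3.1841. LR = 0.65/0.32 = 2.0312.
Prior odds = 3.1841/2.0312 = 1.5676, so P(A) = 1.5676/(1+1.5676) ≈ 0.61.

P(A) = 0.61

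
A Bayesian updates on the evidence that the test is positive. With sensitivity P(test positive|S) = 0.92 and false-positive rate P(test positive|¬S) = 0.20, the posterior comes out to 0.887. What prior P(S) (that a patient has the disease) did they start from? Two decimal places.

P(S) = 0.63

In odds form, posterior odds = prior odds × likelihood ratio, so prior odds = posterior odds ÷ LR.
Posterior odds = 0.887/(1−0.887) = 7.8496. LR = 0.92/0.20 = 4.6000.
Prior odds = 7.8496/4.6000 = 1.7064, so P(S) = 1.7064/(1+1.7064) ≈ 0.63.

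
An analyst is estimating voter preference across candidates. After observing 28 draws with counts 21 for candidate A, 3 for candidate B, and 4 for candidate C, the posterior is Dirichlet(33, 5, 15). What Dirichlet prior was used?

For a Dirichlet(α) prior with multinomial counts c, the posterior is Dirichlet(α + c) componentwise.
Subtract each count from the matching posterior parameter: 33−21=12, 5−3=2, 15−4=11.

Dirichlet(12, 2, 11)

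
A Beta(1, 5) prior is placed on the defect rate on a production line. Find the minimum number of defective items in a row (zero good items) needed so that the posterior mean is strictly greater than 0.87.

After k defective items and 0 good items the posterior is Beta(1+k, 5), with mean (1+k)/(1+5+k).
Set (1+k)/(6+k) > 0.87 and solve: k > (0.87·6 − 1)/(1 − 0.87) = 32.462.
The smallest integer exceeding 32.462 is 33, and checking k=33: (34)/(39) = 0.8718 > 0.87.

k = 33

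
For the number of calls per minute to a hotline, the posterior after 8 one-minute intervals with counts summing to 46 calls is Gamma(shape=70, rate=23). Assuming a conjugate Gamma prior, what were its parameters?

Gamma(shape=24, rate=15)

A Gamma(α, β) prior (rate parametrization) on a Poisson rate with n observations summing to S gives posterior Gamma(α+S, β+n).
So α = 70 − 46 = 24 and β = 23 − 8 = 15.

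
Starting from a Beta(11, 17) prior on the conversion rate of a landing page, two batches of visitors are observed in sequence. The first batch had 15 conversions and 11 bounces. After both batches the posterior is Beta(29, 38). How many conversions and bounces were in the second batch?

3 conversions and 10 bounces

Sequential conjugate updates are equivalent to a single update on the pooled data, so total successes = posterior α − prior α and total failures = posterior β − prior β.
Total across both batches: 29−11=18 conversions, 38−17=21 bounces.
Subtract the first batch: 18−15=3 conversions and 21−11=10 bounces.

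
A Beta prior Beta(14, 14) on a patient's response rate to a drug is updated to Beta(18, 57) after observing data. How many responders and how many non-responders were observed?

A Beta(a, b) prior with s successes and f failures in binomial data gives a Beta(a+s, b+f) posterior.
So s = 18 − 14 = 4 and f = 57 − 14 = 43.

4 responders and 43 non-responders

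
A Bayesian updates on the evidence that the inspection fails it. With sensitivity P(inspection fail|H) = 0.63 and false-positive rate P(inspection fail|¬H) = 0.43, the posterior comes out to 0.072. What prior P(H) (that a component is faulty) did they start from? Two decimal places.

P(H) = 0.05

In odds form, posterior odds = prior odds × likelihood ratio, so prior odds = posterior odds ÷ LR.
Posterior odds = 0.072/(1−0.072) = 0.0776. LR = 0.63/0.43 = 1.4651.
Prior odds = 0.0776/1.4651 = 0.0530, so P(H) = 0.0530/(1+0.0530) ≈ 0.05.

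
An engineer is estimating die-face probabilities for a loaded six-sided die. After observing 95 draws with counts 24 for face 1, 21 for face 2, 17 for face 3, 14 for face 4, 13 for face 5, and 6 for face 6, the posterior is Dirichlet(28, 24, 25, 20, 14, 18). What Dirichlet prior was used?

Dirichlet(4, 3, 8, 6, 1, 12)

For a Dirichlet(α) prior with multinomial counts c, the posterior is Dirichlet(α + c) componentwise.
Subtract each count from the matching posterior parameter: 28−24=4, 24−21=3, 25−17=8, 20−14=6, 14−13=1, 18−6=12.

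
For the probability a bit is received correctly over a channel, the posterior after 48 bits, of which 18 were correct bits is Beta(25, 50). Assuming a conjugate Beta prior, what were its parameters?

Beta(7, 20)

Beta is conjugate to the binomial likelihood: posterior = Beta(α+s, β+f).
So α = 25 − 18 = 7 and β = 50 − 30 = 20.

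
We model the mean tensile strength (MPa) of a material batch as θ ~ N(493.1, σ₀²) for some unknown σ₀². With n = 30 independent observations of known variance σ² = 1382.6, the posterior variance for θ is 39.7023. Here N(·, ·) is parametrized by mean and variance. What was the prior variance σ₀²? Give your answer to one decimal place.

σ₀² = 286.6

For the Normal–Normal model with known σ², precisions add: τ_n = τ₀ + n/σ².
So 1/σ₀² = 1/39.7023 − 30/1382.6 = 0.025187 − 0.021698 = 0.003489.
Hence σ₀² = 1/0.003489 ≈ 286.6.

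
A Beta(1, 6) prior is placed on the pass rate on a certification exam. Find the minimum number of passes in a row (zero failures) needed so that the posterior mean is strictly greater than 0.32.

k = 2

After k passes and 0 failures the posterior is Beta(1+k, 6), with mean (1+k)/(1+6+k).
Set (1+k)/(7+k) > 0.32 and solve: k > (0.32·7 − 1)/(1 − 0.32) = 1.824.
The smallest integer exceeding 1.824 is 2, and checking k=2: (3)/(9) = 0.3333 > 0.32.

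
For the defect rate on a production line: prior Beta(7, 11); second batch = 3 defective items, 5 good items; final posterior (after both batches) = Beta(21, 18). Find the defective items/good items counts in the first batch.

Sequential conjugate updates are equivalent to a single update on the pooled data, so total successes = posterior α − prior α and total failures = posterior β − prior β.
Total across both batches: 21−7=14 defective items, 18−11=7 good items.
Subtract the second batch: 14−3=11 defective items and 7−5=2 good items.

11 defective items and 2 good items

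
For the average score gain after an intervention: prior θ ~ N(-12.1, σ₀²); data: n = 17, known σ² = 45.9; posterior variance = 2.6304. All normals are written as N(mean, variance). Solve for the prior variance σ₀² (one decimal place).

Posterior precision equals prior precision plus data precision: 1/σ_n² = 1/σ₀² + n/σ².
So 1/σ₀² = 1/2.6304 − 17/45.9 = 0.380170 − 0.370370 = 0.009800.
Hence σ₀² = 1/0.009800 ≈ 102.0.

σ₀² = 102.0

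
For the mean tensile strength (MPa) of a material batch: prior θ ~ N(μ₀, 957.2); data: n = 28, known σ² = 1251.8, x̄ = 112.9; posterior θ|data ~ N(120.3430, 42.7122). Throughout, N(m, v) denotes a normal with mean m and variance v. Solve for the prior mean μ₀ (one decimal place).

μ₀ = 279.7

With known observation variance, the Normal–Normal posterior has precision τ_n = τ₀ + n/σ² and mean μ_n = (τ₀μ₀ + (n/σ²)x̄)/τ_n.
Here τ₀ = 1/957.2 = 0.001045 and τ_data = 28/1251.8 = 0.022368, so τ_n = 0.023413.
Rearranging for μ₀: μ₀ = (μ_n·τ_n − τ_data·x̄)/τ₀ = (120.3430·0.023413 − 0.022368·112.9) / 0.001045 = 0.292243/0.001045 ≈ 279.7.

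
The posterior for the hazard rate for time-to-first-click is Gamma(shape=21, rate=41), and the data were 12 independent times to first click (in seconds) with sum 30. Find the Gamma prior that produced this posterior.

Gamma–exponential conjugacy: posterior shape = α + n, posterior rate = β + Σtᵢ.
So α = 21 − 12 = 9 and β = 41 − 30 = 11.

Gamma(shape=9, rate=11)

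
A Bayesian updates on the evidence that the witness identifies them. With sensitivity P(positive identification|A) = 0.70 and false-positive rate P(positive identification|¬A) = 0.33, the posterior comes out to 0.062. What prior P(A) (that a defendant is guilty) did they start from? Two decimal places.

In odds form, posterior odds = prior odds × likelihood ratio, so prior odds = posterior odds ÷ LR.
Posterior odds = 0.062/(1−0.062) = 0.0661. LR = 0.70/0.33 = 2.1212.
Prior odds = 0.0661/2.1212 = 0.0312, so P(A) = 0.0312/(1+0.0312) ≈ 0.03.

P(A) = 0.03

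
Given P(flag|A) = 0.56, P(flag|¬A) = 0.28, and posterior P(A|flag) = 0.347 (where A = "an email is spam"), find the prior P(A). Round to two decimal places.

P(A) = 0.21

Bayes' rule in odds form gives O(A|E) = O(A)·[P(E|A)/P(E|¬A)], hence O(A) = O(A|E)/LR.
Posterior odds = 0.347/(1−0.347) = 0.5314. LR = 0.56/0.28 = 2.0000.
Prior odds = 0.5314/2.0000 = 0.2657, so P(A) = 0.2657/(1+0.2657) ≈ 0.21.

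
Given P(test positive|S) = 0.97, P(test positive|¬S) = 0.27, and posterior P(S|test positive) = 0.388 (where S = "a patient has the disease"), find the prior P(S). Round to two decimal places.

P(S) = 0.15

In odds form, posterior odds = prior odds × likelihood ratio, so prior odds = posterior odds ÷ LR.
Posterior odds = 0.388/(1−0.388) = 0.6340. LR = 0.97/0.27 = 3.5926.
Prior odds = 0.6340/3.5926 = 0.1765, so P(S) = 0.1765/(1+0.1765) ≈ 0.15.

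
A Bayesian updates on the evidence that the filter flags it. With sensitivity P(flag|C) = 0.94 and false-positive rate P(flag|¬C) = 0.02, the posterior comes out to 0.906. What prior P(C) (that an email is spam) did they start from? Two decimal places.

Bayes' rule in odds form gives O(C|E) = O(C)·[P(E|C)/P(E|¬C)], hence O(C) = O(C|E)/LR.
Posterior odds = 0.906/(1−0.906) = 9.6383. LR = 0.94/0.02 = 47.0000.
Prior odds = 9.6383/47.0000 = 0.2051, so P(C) = 0.2051/(1+0.2051) ≈ 0.17.

P(C) = 0.17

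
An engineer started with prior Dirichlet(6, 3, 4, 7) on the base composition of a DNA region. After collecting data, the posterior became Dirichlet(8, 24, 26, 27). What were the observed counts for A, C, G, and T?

counts (2, 21, 22, 20)

For a Dirichlet(α) prior with multinomial counts c, the posterior is Dirichlet(α + c) componentwise.
Counts are posterior − prior componentwise: 8−6=2, 24−3=21, 26−4=22, 27−7=20.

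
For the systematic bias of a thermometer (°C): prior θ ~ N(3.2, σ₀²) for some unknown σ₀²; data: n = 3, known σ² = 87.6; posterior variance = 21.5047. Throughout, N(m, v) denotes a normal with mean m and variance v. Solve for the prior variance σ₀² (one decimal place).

For the Normal–Normal model with known σ², precisions add: τ_n = τ₀ + n/σ².
So 1/σ₀² = 1/21.5047 − 3/87.6 = 0.046501 − 0.034247 = 0.012254.
Hence σ₀² = 1/0.012254 ≈ 81.6.

σ₀² = 81.6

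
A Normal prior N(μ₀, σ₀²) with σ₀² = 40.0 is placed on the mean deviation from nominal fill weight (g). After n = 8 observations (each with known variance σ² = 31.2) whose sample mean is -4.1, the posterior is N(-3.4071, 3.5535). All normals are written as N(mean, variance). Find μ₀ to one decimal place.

μ₀ = 3.7

With known observation variance, the Normal–Normal posterior has precision τ_n = τ₀ + n/σ² and mean μ_n = (τ₀μ₀ + (n/σ²)x̄)/τ_n.
Here τ₀ = 1/40.0 = 0.025000 and τ_data = 8/31.2 = 0.256410, so τ_n = 0.281410.
Rearranging for μ₀: μ₀ = (μ_n·τ_n − τ_data·x̄)/τ₀ = (-3.4071·0.281410 − 0.256410·-4.1) / 0.025000 = 0.092489/0.025000 ≈ 3.7.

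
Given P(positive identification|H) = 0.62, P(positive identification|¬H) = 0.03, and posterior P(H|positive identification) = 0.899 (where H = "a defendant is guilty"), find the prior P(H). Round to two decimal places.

P(H) = 0.30

Bayes' rule in odds form gives O(H|E) = O(H)·[P(E|H)/P(E|¬H)], hence O(H) = O(H|E)/LR.
Posterior odds = 0.899/(1−0.899) = 8.9010. LR = 0.62/0.03 = 20.6667.
Prior odds = 8.9010/20.6667 = 0.4307, so P(H) = 0.4307/(1+0.4307) ≈ 0.30.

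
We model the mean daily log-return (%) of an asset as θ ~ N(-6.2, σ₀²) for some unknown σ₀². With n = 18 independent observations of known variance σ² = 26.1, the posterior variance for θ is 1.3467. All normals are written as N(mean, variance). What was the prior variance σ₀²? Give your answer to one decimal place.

σ₀² = 18.9

Posterior precision equals prior precision plus data precision: 1/σ_n² = 1/σ₀² + n/σ².
So 1/σ₀² = 1/1.3467 − 18/26.1 = 0.742556 − 0.689655 = 0.052901.
Hence σ₀² = 1/0.052901 ≈ 18.9.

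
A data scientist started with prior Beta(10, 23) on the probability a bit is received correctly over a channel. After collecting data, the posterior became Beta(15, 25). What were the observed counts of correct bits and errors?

Under Beta–binomial conjugacy the posterior parameters are (a+s, b+f).
Match parameters: s=15−10=5, f=25−23=2.

5 correct bits and 2 errors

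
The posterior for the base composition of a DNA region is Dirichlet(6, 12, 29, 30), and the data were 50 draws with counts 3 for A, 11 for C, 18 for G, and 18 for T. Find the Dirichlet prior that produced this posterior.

For a Dirichlet(α) prior with multinomial counts c, the posterior is Dirichlet(α + c) componentwise.
Subtract each count from the matching posterior parameter: 6−3=3, 12−11=1, 29−18=11, 30−18=12.

Dirichlet(3, 1, 11, 12)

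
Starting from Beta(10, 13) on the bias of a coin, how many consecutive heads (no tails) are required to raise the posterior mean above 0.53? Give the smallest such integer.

After k heads and 0 tails the posterior is Beta(10+k, 13), with mean (10+k)/(10+13+k).
Set (10+k)/(23+k) > 0.53 and solve: k > (0.53·23 − 10)/(1 − 0.53) = 4.660.
The smallest integer exceeding 4.660 is 5, and checking k=5: (15)/(28) = 0.5357 > 0.53.

k = 5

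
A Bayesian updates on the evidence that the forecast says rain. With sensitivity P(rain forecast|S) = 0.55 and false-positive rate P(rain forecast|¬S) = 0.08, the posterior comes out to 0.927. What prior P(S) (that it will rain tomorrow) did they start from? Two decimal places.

Bayes' rule in odds form gives O(S|E) = O(S)·[P(E|S)/P(E|¬S)], hence O(S) = O(S|E)/LR.
Posterior odds = 0.927/(1−0.927) = 12.6986. LR = 0.55/0.08 = 6.8750.
Prior odds = 12.6986/6.8750 = 1.8471, so P(S) = 1.8471/(1+1.8471) ≈ 0.65.

P(S) = 0.65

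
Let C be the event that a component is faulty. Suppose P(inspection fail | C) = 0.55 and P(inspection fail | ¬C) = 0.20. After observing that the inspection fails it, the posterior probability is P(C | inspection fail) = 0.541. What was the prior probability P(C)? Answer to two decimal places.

Bayes' rule in odds form gives O(C|E) = O(C)·[P(E|C)/P(E|¬C)], hence O(C) = O(C|E)/LR.
Posterior odds = 0.541/(1−0.541) = 1.1786. LR = 0.55/0.20 = 2.7500.
Prior odds = 1.1786/2.7500 = 0.4286, so P(C) = 0.4286/(1+0.4286) ≈ 0.30.

P(C) = 0.30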